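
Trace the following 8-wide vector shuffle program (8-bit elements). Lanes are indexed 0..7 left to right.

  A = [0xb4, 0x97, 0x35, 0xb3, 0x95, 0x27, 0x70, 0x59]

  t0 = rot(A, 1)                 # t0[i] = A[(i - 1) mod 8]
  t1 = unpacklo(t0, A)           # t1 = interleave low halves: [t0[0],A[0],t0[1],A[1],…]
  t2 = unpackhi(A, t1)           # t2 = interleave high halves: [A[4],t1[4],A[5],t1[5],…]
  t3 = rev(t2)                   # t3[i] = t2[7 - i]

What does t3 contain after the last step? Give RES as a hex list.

RES = [0xb3, 0x59, 0x35, 0x70, 0x35, 0x27, 0x97, 0x95]

t0 = [0x59, 0xb4, 0x97, 0x35, 0xb3, 0x95, 0x27, 0x70]
t1 = [0x59, 0xb4, 0xb4, 0x97, 0x97, 0x35, 0x35, 0xb3]
t2 = [0x95, 0x97, 0x27, 0x35, 0x70, 0x35, 0x59, 0xb3]
t3 = [0xb3, 0x59, 0x35, 0x70, 0x35, 0x27, 0x97, 0x95]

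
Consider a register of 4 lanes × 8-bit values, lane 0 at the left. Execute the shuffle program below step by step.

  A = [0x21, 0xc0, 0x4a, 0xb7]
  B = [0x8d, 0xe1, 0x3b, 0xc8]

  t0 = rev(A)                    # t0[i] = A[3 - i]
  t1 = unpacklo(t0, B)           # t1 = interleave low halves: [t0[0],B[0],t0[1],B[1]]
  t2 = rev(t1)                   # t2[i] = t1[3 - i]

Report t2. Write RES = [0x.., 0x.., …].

t0 = [0xb7, 0x4a, 0xc0, 0x21]
t1 = [0xb7, 0x8d, 0x4a, 0xe1]
t2 = [0xe1, 0x4a, 0x8d, 0xb7]

RES = [0xe1, 0x4a, 0x8d, 0xb7]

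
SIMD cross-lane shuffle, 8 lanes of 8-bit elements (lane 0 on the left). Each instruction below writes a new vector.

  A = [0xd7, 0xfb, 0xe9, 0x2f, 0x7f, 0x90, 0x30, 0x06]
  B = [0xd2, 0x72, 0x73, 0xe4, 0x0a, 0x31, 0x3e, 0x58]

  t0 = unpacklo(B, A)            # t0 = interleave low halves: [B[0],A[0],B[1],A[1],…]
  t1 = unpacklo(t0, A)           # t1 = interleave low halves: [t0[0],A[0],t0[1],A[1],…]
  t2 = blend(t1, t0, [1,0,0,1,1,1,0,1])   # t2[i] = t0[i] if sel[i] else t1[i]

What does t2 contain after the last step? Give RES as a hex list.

  t0: d2 d7 72 fb 73 e9 e4 2f
  t1: d2 d7 d7 fb 72 e9 fb 2f
  t2: d2 d7 d7 fb 73 e9 fb 2f

RES = [ 0xd2  0xd7  0xd7  0xfb  0x73  0xe9  0xfb  0x2f ]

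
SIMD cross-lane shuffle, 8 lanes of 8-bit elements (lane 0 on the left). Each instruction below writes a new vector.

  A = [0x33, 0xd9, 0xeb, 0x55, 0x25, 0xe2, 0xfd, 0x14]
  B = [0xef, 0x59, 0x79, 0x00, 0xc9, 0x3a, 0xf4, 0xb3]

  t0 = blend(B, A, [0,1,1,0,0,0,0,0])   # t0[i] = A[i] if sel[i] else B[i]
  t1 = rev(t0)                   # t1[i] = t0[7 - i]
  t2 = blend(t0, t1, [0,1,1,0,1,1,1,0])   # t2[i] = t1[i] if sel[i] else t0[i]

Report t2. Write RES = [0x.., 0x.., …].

  t0: ef d9 eb 00 c9 3a f4 b3
  t1: b3 f4 3a c9 00 eb d9 ef
  t2: ef f4 3a 00 00 eb d9 b3

RES = [0xef, 0xf4, 0x3a, 0x00, 0x00, 0xeb, 0xd9, 0xb3]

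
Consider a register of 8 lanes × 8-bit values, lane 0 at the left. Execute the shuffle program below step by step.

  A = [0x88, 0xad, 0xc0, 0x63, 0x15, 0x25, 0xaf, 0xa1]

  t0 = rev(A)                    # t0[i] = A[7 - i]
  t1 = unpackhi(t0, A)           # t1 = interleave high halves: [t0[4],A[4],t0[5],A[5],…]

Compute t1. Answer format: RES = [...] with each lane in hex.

  t0: a1 af 25 15 63 c0 ad 88
  t1: 63 15 c0 25 ad af 88 a1

RES = [0x63, 0x15, 0xc0, 0x25, 0xad, 0xaf, 0x88, 0xa1]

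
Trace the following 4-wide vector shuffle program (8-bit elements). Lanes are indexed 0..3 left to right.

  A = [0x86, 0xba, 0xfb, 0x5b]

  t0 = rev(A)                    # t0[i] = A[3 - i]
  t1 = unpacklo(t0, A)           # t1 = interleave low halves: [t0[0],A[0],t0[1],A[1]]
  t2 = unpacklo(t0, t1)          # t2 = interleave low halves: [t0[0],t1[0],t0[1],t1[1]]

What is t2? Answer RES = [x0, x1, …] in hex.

RES = [ 0x5b  0x5b  0xfb  0x86 ]

  t0: 5b fb ba 86
  t1: 5b 86 fb ba
  t2: 5b 5b fb 86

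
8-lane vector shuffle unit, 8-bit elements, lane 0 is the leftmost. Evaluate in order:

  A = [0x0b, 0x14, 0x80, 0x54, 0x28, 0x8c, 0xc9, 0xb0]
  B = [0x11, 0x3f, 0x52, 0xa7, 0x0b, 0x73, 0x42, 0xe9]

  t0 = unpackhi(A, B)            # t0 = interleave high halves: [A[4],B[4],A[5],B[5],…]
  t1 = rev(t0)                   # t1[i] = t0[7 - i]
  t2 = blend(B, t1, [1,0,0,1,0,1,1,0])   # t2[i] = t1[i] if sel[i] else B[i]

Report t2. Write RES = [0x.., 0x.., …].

→ t0 |28|0b|8c|73|c9|42|b0|e9|
→ t1 |e9|b0|42|c9|73|8c|0b|28|
→ t2 |e9|3f|52|c9|0b|8c|0b|e9|

RES = [0xe9, 0x3f, 0x52, 0xc9, 0x0b, 0x8c, 0x0b, 0xe9]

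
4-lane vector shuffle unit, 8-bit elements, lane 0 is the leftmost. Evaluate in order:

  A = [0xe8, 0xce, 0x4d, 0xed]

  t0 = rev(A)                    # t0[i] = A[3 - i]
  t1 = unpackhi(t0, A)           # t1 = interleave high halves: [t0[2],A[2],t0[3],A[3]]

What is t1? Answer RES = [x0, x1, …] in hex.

→ t0 |ed|4d|ce|e8|
→ t1 |ce|4d|e8|ed|

RES = [ 0xce  0x4d  0xe8  0xed ]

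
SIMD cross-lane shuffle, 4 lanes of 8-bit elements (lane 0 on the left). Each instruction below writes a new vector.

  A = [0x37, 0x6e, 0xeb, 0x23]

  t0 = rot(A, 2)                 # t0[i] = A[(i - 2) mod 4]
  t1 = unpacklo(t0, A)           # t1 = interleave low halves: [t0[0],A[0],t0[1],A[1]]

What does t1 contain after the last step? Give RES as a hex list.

RES = [0xeb, 0x37, 0x23, 0x6e]

  t0: eb 23 37 6e
  t1: eb 37 23 6e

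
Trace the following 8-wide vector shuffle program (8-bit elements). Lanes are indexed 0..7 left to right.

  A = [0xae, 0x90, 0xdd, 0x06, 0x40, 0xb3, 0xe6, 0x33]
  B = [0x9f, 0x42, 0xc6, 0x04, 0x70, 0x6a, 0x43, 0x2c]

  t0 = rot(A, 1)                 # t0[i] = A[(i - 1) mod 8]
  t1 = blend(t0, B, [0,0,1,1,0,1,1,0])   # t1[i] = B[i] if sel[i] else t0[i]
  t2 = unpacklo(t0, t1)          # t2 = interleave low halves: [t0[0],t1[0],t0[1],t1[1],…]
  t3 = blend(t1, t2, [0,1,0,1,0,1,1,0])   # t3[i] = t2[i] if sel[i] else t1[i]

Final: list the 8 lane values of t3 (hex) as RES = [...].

t0 = [0x33, 0xae, 0x90, 0xdd, 0x06, 0x40, 0xb3, 0xe6]
t1 = [0x33, 0xae, 0xc6, 0x04, 0x06, 0x6a, 0x43, 0xe6]
t2 = [0x33, 0x33, 0xae, 0xae, 0x90, 0xc6, 0xdd, 0x04]
t3 = [0x33, 0x33, 0xc6, 0xae, 0x06, 0xc6, 0xdd, 0xe6]

RES = [ 0x33  0x33  0xc6  0xae  0x06  0xc6  0xdd  0xe6 ]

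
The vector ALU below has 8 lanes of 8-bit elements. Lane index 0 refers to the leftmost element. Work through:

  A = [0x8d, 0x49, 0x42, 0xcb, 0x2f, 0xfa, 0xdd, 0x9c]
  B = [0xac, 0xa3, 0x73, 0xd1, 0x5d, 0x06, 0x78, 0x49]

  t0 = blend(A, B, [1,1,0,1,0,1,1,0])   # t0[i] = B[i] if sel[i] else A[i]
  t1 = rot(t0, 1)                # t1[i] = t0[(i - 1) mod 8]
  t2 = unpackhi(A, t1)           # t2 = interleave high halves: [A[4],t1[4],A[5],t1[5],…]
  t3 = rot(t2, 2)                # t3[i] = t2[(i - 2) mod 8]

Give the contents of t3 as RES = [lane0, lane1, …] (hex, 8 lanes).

RES = [ 0x9c  0x78  0x2f  0xd1  0xfa  0x2f  0xdd  0x06 ]

→ t0 |ac|a3|42|d1|2f|06|78|9c|
→ t1 |9c|ac|a3|42|d1|2f|06|78|
→ t2 |2f|d1|fa|2f|dd|06|9c|78|
→ t3 |9c|78|2f|d1|fa|2f|dd|06|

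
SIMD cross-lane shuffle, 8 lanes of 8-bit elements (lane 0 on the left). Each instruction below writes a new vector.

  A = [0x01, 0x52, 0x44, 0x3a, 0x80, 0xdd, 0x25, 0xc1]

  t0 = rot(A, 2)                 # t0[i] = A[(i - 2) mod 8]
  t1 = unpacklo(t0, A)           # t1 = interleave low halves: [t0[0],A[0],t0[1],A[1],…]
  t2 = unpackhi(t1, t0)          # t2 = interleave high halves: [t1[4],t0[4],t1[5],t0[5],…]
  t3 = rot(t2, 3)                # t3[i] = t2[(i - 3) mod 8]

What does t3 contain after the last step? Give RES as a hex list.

RES = [0x80, 0x3a, 0xdd, 0x01, 0x44, 0x44, 0x3a, 0x52]

→ t0 |25|c1|01|52|44|3a|80|dd|
→ t1 |25|01|c1|52|01|44|52|3a|
→ t2 |01|44|44|3a|52|80|3a|dd|
→ t3 |80|3a|dd|01|44|44|3a|52|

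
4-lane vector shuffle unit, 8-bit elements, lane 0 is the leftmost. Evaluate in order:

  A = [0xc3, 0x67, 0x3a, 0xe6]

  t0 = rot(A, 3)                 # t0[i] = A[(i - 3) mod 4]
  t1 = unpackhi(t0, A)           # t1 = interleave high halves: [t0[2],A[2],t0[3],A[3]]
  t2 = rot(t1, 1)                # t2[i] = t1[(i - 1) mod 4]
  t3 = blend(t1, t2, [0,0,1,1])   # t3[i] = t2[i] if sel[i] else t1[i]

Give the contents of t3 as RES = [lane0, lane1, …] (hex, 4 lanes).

→ t0 |67|3a|e6|c3|
→ t1 |e6|3a|c3|e6|
→ t2 |e6|e6|3a|c3|
→ t3 |e6|3a|3a|c3|

RES = [0xe6, 0x3a, 0x3a, 0xc3]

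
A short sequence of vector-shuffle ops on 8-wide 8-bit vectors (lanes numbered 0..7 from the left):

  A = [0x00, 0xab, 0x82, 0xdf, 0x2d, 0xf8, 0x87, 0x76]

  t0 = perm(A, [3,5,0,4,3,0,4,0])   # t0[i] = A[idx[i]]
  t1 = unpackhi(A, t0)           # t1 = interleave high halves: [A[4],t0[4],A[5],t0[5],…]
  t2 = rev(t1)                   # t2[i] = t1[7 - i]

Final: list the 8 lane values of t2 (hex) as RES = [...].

RES = [ 0x00  0x76  0x2d  0x87  0x00  0xf8  0xdf  0x2d ]

  t0: df f8 00 2d df 00 2d 00
  t1: 2d df f8 00 87 2d 76 00
  t2: 00 76 2d 87 00 f8 df 2d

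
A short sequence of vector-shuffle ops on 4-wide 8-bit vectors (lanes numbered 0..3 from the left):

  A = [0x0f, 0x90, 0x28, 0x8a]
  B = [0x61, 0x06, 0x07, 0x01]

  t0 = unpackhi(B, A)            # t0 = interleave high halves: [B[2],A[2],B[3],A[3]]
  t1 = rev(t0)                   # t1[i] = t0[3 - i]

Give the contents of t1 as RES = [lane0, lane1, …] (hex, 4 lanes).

  t0: 07 28 01 8a
  t1: 8a 01 28 07

RES = [ 0x8a  0x01  0x28  0x07 ]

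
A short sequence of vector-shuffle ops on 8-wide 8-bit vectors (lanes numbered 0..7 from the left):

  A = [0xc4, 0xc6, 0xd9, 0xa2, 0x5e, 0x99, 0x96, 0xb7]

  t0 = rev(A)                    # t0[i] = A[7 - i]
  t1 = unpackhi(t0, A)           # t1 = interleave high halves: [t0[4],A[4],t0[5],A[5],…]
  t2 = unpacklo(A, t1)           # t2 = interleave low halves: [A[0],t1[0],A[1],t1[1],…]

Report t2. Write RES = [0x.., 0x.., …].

  t0: b7 96 99 5e a2 d9 c6 c4
  t1: a2 5e d9 99 c6 96 c4 b7
  t2: c4 a2 c6 5e d9 d9 a2 99

RES = [0xc4, 0xa2, 0xc6, 0x5e, 0xd9, 0xd9, 0xa2, 0x99]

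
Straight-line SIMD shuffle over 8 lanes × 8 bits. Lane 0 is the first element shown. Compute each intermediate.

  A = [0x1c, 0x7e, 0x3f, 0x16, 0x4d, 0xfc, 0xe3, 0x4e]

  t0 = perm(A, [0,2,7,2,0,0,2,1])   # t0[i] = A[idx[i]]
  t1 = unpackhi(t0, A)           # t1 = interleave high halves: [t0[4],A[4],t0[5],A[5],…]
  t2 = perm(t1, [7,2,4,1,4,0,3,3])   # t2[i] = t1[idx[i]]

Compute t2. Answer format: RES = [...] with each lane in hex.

RES = [ 0x4e  0x1c  0x3f  0x4d  0x3f  0x1c  0xfc  0xfc ]

t0 = [0x1c, 0x3f, 0x4e, 0x3f, 0x1c, 0x1c, 0x3f, 0x7e]
t1 = [0x1c, 0x4d, 0x1c, 0xfc, 0x3f, 0xe3, 0x7e, 0x4e]
t2 = [0x4e, 0x1c, 0x3f, 0x4d, 0x3f, 0x1c, 0xfc, 0xfc]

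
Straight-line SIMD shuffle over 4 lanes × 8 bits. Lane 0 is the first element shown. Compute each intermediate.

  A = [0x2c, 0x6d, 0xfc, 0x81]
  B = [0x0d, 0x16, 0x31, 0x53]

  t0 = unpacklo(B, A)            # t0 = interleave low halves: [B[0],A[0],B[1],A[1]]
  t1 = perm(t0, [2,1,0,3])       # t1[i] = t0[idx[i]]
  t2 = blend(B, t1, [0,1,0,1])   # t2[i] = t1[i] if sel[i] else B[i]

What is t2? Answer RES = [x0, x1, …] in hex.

  t0: 0d 2c 16 6d
  t1: 16 2c 0d 6d
  t2: 0d 2c 31 6d

RES = [ 0x0d  0x2c  0x31  0x6d ]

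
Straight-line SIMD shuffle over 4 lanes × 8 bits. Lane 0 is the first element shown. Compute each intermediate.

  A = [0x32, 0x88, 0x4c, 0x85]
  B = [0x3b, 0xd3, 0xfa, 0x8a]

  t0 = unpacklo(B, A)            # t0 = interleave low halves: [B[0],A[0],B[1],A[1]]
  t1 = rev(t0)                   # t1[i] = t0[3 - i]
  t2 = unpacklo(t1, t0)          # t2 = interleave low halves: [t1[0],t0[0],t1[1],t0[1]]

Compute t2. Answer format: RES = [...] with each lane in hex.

RES = [0x88, 0x3b, 0xd3, 0x32]

  t0: 3b 32 d3 88
  t1: 88 d3 32 3b
  t2: 88 3b d3 32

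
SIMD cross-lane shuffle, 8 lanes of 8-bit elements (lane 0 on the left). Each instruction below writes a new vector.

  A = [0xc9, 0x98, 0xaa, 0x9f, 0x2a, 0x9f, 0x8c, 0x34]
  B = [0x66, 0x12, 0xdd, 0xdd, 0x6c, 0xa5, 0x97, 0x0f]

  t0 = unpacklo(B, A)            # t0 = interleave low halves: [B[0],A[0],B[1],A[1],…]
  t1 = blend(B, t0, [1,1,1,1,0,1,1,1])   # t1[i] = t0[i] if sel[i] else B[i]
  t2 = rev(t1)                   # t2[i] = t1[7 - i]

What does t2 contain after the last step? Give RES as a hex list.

RES = [ 0x9f  0xdd  0xaa  0x6c  0x98  0x12  0xc9  0x66 ]

  t0: 66 c9 12 98 dd aa dd 9f
  t1: 66 c9 12 98 6c aa dd 9f
  t2: 9f dd aa 6c 98 12 c9 66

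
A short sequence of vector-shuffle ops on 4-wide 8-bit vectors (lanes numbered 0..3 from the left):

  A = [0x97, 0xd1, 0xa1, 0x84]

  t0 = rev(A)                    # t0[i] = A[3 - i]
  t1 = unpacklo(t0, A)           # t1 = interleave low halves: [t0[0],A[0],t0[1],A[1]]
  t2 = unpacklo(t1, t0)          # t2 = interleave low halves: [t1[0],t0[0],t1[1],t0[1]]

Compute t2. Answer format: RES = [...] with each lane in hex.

RES = [0x84, 0x84, 0x97, 0xa1]

t0 = [0x84, 0xa1, 0xd1, 0x97]
t1 = [0x84, 0x97, 0xa1, 0xd1]
t2 = [0x84, 0x84, 0x97, 0xa1]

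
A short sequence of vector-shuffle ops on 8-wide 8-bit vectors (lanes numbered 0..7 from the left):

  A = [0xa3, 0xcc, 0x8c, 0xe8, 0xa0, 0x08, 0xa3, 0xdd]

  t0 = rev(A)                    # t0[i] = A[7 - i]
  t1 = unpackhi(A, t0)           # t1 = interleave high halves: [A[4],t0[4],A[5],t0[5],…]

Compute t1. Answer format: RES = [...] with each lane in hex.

RES = [0xa0, 0xe8, 0x08, 0x8c, 0xa3, 0xcc, 0xdd, 0xa3]

  t0: dd a3 08 a0 e8 8c cc a3
  t1: a0 e8 08 8c a3 cc dd a3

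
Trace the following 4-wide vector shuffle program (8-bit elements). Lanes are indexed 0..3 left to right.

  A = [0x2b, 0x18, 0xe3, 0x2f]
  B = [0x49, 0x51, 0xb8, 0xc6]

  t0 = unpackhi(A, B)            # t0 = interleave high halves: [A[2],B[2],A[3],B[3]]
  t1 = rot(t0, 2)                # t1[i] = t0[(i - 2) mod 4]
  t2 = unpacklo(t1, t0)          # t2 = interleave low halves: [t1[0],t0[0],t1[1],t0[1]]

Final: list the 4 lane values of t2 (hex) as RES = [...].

RES = [0x2f, 0xe3, 0xc6, 0xb8]

  t0: e3 b8 2f c6
  t1: 2f c6 e3 b8
  t2: 2f e3 c6 b8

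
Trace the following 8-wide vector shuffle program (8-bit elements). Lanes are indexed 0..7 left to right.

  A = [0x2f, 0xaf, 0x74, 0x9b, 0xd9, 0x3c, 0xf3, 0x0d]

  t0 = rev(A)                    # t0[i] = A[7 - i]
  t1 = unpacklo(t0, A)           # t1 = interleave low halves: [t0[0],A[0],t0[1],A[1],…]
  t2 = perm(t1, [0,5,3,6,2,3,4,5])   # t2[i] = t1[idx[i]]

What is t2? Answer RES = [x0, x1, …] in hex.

t0 = [0x0d, 0xf3, 0x3c, 0xd9, 0x9b, 0x74, 0xaf, 0x2f]
t1 = [0x0d, 0x2f, 0xf3, 0xaf, 0x3c, 0x74, 0xd9, 0x9b]
t2 = [0x0d, 0x74, 0xaf, 0xd9, 0xf3, 0xaf, 0x3c, 0x74]

RES = [0x0d, 0x74, 0xaf, 0xd9, 0xf3, 0xaf, 0x3c, 0x74]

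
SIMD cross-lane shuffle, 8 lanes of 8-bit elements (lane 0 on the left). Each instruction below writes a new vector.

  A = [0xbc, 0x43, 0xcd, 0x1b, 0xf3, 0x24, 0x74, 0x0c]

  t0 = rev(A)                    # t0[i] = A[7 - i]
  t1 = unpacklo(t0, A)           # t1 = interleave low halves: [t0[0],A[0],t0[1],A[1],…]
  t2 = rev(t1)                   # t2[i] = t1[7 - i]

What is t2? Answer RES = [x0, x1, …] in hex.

RES = [ 0x1b  0xf3  0xcd  0x24  0x43  0x74  0xbc  0x0c ]

  t0: 0c 74 24 f3 1b cd 43 bc
  t1: 0c bc 74 43 24 cd f3 1b
  t2: 1b f3 cd 24 43 74 bc 0c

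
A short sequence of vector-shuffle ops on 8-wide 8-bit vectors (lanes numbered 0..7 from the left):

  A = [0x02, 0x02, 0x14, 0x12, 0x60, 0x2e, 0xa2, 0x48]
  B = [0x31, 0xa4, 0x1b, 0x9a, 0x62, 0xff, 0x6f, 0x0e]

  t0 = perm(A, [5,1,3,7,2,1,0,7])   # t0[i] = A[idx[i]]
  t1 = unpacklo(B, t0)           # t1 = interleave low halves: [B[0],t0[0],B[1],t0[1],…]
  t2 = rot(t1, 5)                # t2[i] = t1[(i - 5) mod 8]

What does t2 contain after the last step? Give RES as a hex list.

RES = [0x02, 0x1b, 0x12, 0x9a, 0x48, 0x31, 0x2e, 0xa4]

t0 = [0x2e, 0x02, 0x12, 0x48, 0x14, 0x02, 0x02, 0x48]
t1 = [0x31, 0x2e, 0xa4, 0x02, 0x1b, 0x12, 0x9a, 0x48]
t2 = [0x02, 0x1b, 0x12, 0x9a, 0x48, 0x31, 0x2e, 0xa4]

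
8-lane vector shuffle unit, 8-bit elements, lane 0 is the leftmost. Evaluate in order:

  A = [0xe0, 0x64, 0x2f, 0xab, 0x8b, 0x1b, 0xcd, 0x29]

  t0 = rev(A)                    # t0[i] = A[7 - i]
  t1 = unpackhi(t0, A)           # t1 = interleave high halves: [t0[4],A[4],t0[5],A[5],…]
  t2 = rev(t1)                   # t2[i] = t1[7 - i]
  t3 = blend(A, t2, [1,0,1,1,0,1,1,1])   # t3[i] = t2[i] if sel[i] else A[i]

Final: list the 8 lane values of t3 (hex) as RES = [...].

RES = [ 0x29  0x64  0xcd  0x64  0x8b  0x2f  0x8b  0xab ]

→ t0 |29|cd|1b|8b|ab|2f|64|e0|
→ t1 |ab|8b|2f|1b|64|cd|e0|29|
→ t2 |29|e0|cd|64|1b|2f|8b|ab|
→ t3 |29|64|cd|64|8b|2f|8b|ab|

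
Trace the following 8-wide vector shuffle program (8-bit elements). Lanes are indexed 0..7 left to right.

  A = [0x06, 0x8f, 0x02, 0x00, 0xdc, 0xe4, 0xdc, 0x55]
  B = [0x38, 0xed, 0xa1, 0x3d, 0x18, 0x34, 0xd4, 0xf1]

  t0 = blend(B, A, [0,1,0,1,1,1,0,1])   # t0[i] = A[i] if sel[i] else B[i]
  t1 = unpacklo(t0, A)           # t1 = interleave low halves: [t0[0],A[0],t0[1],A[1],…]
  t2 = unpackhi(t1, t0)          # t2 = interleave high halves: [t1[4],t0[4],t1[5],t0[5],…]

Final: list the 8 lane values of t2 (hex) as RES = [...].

  t0: 38 8f a1 00 dc e4 d4 55
  t1: 38 06 8f 8f a1 02 00 00
  t2: a1 dc 02 e4 00 d4 00 55

RES = [0xa1, 0xdc, 0x02, 0xe4, 0x00, 0xd4, 0x00, 0x55]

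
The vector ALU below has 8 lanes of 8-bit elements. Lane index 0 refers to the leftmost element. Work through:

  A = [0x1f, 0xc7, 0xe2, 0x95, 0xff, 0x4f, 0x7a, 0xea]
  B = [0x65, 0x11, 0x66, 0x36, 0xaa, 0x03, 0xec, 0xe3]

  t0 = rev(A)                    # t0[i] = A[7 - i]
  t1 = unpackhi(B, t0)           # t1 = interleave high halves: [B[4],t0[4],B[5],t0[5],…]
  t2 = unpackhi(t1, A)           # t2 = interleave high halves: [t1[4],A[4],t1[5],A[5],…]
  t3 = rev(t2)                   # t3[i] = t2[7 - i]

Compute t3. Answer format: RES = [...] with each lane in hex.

  t0: ea 7a 4f ff 95 e2 c7 1f
  t1: aa 95 03 e2 ec c7 e3 1f
  t2: ec ff c7 4f e3 7a 1f ea
  t3: ea 1f 7a e3 4f c7 ff ec

RES = [0xea, 0x1f, 0x7a, 0xe3, 0x4f, 0xc7, 0xff, 0xec]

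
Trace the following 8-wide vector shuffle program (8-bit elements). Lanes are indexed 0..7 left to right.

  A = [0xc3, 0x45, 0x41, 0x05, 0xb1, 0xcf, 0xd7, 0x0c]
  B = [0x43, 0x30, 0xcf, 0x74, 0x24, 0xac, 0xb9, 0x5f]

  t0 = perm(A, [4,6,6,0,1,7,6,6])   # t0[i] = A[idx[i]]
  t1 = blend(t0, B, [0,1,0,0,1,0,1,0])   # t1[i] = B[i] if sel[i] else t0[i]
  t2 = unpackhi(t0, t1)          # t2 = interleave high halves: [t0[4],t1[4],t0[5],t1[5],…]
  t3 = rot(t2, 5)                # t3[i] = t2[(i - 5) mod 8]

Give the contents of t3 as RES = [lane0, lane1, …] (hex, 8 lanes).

  t0: b1 d7 d7 c3 45 0c d7 d7
  t1: b1 30 d7 c3 24 0c b9 d7
  t2: 45 24 0c 0c d7 b9 d7 d7
  t3: 0c d7 b9 d7 d7 45 24 0c

RES = [0x0c, 0xd7, 0xb9, 0xd7, 0xd7, 0x45, 0x24, 0x0c]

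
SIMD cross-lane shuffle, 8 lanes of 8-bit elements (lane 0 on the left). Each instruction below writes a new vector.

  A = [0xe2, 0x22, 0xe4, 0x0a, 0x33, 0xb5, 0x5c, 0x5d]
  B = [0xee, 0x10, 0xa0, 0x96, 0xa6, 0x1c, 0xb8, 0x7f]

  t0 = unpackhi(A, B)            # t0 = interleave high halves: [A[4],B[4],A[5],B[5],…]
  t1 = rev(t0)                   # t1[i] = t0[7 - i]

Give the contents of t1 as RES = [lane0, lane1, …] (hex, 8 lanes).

RES = [ 0x7f  0x5d  0xb8  0x5c  0x1c  0xb5  0xa6  0x33 ]

t0 = [0x33, 0xa6, 0xb5, 0x1c, 0x5c, 0xb8, 0x5d, 0x7f]
t1 = [0x7f, 0x5d, 0xb8, 0x5c, 0x1c, 0xb5, 0xa6, 0x33]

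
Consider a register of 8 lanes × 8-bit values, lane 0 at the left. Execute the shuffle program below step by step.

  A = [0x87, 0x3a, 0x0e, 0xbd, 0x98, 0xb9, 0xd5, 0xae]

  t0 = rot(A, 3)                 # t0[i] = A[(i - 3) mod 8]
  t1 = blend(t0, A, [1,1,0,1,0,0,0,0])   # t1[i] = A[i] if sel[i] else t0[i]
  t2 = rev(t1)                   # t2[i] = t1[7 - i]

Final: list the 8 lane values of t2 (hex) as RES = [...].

RES = [0x98, 0xbd, 0x0e, 0x3a, 0xbd, 0xae, 0x3a, 0x87]

  t0: b9 d5 ae 87 3a 0e bd 98
  t1: 87 3a ae bd 3a 0e bd 98
  t2: 98 bd 0e 3a bd ae 3a 87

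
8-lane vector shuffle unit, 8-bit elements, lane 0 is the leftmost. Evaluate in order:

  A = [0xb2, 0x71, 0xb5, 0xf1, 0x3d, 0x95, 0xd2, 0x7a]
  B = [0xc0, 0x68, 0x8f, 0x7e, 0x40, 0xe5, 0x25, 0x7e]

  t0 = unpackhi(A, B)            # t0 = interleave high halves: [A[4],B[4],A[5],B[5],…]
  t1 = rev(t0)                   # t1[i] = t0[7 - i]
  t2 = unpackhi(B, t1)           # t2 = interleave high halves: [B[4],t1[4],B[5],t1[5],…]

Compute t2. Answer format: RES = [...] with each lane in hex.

RES = [0x40, 0xe5, 0xe5, 0x95, 0x25, 0x40, 0x7e, 0x3d]

  t0: 3d 40 95 e5 d2 25 7a 7e
  t1: 7e 7a 25 d2 e5 95 40 3d
  t2: 40 e5 e5 95 25 40 7e 3d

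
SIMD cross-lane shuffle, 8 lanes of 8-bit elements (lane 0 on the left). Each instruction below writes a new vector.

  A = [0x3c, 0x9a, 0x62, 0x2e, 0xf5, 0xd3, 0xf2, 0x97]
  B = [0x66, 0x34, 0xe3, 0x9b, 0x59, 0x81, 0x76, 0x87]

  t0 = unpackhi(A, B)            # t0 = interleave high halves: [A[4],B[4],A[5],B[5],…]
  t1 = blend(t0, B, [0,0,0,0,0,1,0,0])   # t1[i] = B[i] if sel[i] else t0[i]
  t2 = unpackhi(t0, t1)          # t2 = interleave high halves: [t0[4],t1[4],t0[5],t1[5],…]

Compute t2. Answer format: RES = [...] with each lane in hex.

→ t0 |f5|59|d3|81|f2|76|97|87|
→ t1 |f5|59|d3|81|f2|81|97|87|
→ t2 |f2|f2|76|81|97|97|87|87|

RES = [ 0xf2  0xf2  0x76  0x81  0x97  0x97  0x87  0x87 ]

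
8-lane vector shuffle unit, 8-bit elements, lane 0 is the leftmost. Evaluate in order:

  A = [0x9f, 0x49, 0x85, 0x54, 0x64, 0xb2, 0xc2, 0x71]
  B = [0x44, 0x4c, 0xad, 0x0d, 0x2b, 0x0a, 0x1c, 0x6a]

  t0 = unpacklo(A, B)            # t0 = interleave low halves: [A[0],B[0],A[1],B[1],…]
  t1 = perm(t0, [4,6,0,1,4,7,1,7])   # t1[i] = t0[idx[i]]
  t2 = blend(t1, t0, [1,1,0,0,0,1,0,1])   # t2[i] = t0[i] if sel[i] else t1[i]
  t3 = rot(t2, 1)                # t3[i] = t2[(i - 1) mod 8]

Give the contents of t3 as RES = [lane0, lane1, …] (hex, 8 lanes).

→ t0 |9f|44|49|4c|85|ad|54|0d|
→ t1 |85|54|9f|44|85|0d|44|0d|
→ t2 |9f|44|9f|44|85|ad|44|0d|
→ t3 |0d|9f|44|9f|44|85|ad|44|

RES = [ 0x0d  0x9f  0x44  0x9f  0x44  0x85  0xad  0x44 ]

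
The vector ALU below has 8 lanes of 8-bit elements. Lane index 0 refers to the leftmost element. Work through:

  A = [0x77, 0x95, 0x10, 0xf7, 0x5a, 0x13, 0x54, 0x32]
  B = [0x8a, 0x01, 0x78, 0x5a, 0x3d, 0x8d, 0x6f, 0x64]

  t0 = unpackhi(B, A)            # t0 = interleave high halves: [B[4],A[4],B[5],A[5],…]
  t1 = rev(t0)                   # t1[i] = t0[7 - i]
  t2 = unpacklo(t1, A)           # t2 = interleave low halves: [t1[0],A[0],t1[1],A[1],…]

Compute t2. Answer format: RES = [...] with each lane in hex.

→ t0 |3d|5a|8d|13|6f|54|64|32|
→ t1 |32|64|54|6f|13|8d|5a|3d|
→ t2 |32|77|64|95|54|10|6f|f7|

RES = [ 0x32  0x77  0x64  0x95  0x54  0x10  0x6f  0xf7 ]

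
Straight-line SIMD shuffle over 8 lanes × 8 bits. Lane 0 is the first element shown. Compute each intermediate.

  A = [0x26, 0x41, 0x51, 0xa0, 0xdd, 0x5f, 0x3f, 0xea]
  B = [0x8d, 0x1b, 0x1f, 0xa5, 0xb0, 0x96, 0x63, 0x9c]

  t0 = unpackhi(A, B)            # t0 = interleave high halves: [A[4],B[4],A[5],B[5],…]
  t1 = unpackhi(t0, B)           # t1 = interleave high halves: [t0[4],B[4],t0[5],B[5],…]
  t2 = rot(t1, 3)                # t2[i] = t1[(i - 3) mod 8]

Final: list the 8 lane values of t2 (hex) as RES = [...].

RES = [ 0x63  0x9c  0x9c  0x3f  0xb0  0x63  0x96  0xea ]

t0 = [0xdd, 0xb0, 0x5f, 0x96, 0x3f, 0x63, 0xea, 0x9c]
t1 = [0x3f, 0xb0, 0x63, 0x96, 0xea, 0x63, 0x9c, 0x9c]
t2 = [0x63, 0x9c, 0x9c, 0x3f, 0xb0, 0x63, 0x96, 0xea]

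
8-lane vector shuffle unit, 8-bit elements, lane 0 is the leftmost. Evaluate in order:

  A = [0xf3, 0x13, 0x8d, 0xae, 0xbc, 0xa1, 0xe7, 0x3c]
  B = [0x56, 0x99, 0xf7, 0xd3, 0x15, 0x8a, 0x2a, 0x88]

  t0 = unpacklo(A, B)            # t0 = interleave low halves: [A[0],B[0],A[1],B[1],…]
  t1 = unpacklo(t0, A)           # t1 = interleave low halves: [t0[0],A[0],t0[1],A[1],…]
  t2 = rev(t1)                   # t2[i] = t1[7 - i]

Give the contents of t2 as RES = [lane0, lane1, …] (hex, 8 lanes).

RES = [0xae, 0x99, 0x8d, 0x13, 0x13, 0x56, 0xf3, 0xf3]

t0 = [0xf3, 0x56, 0x13, 0x99, 0x8d, 0xf7, 0xae, 0xd3]
t1 = [0xf3, 0xf3, 0x56, 0x13, 0x13, 0x8d, 0x99, 0xae]
t2 = [0xae, 0x99, 0x8d, 0x13, 0x13, 0x56, 0xf3, 0xf3]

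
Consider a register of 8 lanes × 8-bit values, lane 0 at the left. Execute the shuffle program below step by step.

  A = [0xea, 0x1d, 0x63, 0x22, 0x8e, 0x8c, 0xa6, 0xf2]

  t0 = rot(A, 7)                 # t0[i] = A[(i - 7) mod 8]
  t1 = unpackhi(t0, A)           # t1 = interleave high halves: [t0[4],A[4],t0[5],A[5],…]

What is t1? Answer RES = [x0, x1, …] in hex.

RES = [ 0x8c  0x8e  0xa6  0x8c  0xf2  0xa6  0xea  0xf2 ]

t0 = [0x1d, 0x63, 0x22, 0x8e, 0x8c, 0xa6, 0xf2, 0xea]
t1 = [0x8c, 0x8e, 0xa6, 0x8c, 0xf2, 0xa6, 0xea, 0xf2]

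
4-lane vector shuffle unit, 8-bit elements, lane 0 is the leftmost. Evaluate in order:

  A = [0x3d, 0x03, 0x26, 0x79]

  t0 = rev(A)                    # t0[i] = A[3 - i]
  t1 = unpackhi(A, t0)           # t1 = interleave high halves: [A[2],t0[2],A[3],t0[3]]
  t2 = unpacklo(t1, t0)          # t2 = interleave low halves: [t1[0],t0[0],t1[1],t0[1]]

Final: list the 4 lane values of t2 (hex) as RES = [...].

RES = [ 0x26  0x79  0x03  0x26 ]

t0 = [0x79, 0x26, 0x03, 0x3d]
t1 = [0x26, 0x03, 0x79, 0x3d]
t2 = [0x26, 0x79, 0x03, 0x26]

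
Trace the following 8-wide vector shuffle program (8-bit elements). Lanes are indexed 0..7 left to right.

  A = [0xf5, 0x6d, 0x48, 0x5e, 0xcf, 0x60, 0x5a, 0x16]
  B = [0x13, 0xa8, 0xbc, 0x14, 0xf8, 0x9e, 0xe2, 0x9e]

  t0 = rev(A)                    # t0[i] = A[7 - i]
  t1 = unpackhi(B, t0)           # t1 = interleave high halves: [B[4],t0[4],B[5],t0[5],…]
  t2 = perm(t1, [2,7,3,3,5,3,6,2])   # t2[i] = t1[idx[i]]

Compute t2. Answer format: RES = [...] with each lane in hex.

t0 = [0x16, 0x5a, 0x60, 0xcf, 0x5e, 0x48, 0x6d, 0xf5]
t1 = [0xf8, 0x5e, 0x9e, 0x48, 0xe2, 0x6d, 0x9e, 0xf5]
t2 = [0x9e, 0xf5, 0x48, 0x48, 0x6d, 0x48, 0x9e, 0x9e]

RES = [0x9e, 0xf5, 0x48, 0x48, 0x6d, 0x48, 0x9e, 0x9e]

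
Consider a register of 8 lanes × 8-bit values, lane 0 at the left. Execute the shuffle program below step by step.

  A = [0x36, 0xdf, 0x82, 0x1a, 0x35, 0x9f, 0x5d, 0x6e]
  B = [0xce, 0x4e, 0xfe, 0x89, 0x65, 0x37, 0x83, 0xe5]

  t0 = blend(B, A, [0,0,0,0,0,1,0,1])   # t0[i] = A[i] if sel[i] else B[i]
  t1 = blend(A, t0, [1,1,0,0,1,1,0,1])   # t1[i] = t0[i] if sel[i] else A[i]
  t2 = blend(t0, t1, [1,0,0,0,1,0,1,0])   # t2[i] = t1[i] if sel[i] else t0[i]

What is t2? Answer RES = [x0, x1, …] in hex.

RES = [ 0xce  0x4e  0xfe  0x89  0x65  0x9f  0x5d  0x6e ]

t0 = [0xce, 0x4e, 0xfe, 0x89, 0x65, 0x9f, 0x83, 0x6e]
t1 = [0xce, 0x4e, 0x82, 0x1a, 0x65, 0x9f, 0x5d, 0x6e]
t2 = [0xce, 0x4e, 0xfe, 0x89, 0x65, 0x9f, 0x5d, 0x6e]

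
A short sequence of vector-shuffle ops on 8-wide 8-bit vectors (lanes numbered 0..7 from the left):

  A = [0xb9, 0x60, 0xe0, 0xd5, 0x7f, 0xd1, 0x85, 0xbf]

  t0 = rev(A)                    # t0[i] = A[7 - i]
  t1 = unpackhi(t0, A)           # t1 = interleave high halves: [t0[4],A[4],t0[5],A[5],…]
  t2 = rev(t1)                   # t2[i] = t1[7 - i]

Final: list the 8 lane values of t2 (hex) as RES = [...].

t0 = [0xbf, 0x85, 0xd1, 0x7f, 0xd5, 0xe0, 0x60, 0xb9]
t1 = [0xd5, 0x7f, 0xe0, 0xd1, 0x60, 0x85, 0xb9, 0xbf]
t2 = [0xbf, 0xb9, 0x85, 0x60, 0xd1, 0xe0, 0x7f, 0xd5]

RES = [0xbf, 0xb9, 0x85, 0x60, 0xd1, 0xe0, 0x7f, 0xd5]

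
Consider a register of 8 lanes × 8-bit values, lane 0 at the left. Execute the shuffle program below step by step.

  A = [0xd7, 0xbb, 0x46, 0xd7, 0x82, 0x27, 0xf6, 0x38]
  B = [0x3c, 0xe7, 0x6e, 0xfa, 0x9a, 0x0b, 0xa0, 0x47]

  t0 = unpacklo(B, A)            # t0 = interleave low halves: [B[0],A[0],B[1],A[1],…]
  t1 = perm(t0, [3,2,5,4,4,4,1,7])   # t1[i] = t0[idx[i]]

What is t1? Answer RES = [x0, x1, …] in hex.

RES = [ 0xbb  0xe7  0x46  0x6e  0x6e  0x6e  0xd7  0xd7 ]

  t0: 3c d7 e7 bb 6e 46 fa d7
  t1: bb e7 46 6e 6e 6e d7 d7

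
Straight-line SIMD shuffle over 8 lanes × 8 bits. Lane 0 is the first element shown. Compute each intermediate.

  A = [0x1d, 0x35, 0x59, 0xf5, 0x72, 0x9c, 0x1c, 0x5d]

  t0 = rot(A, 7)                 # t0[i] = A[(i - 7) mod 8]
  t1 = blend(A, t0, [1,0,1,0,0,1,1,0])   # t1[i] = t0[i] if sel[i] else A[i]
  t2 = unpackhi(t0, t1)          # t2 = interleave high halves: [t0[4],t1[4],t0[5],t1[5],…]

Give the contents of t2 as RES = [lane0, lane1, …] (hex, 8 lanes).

t0 = [0x35, 0x59, 0xf5, 0x72, 0x9c, 0x1c, 0x5d, 0x1d]
t1 = [0x35, 0x35, 0xf5, 0xf5, 0x72, 0x1c, 0x5d, 0x5d]
t2 = [0x9c, 0x72, 0x1c, 0x1c, 0x5d, 0x5d, 0x1d, 0x5d]

RES = [0x9c, 0x72, 0x1c, 0x1c, 0x5d, 0x5d, 0x1d, 0x5d]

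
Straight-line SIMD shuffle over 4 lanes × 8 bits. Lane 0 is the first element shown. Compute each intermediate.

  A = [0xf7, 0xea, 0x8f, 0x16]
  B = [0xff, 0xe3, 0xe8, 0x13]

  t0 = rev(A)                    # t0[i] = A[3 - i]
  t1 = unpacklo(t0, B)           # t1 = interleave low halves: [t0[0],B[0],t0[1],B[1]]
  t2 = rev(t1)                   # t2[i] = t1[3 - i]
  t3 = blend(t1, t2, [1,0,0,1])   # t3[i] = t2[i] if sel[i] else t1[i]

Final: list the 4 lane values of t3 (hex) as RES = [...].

RES = [0xe3, 0xff, 0x8f, 0x16]

t0 = [0x16, 0x8f, 0xea, 0xf7]
t1 = [0x16, 0xff, 0x8f, 0xe3]
t2 = [0xe3, 0x8f, 0xff, 0x16]
t3 = [0xe3, 0xff, 0x8f, 0x16]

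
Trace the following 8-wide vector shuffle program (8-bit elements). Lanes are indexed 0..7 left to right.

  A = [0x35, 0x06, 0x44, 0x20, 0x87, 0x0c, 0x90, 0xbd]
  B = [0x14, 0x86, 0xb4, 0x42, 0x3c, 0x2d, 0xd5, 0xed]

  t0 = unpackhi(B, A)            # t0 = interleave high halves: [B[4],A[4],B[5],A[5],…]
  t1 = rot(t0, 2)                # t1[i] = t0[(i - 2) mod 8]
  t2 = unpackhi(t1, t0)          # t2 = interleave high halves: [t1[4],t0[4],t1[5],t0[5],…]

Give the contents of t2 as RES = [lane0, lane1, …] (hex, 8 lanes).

t0 = [0x3c, 0x87, 0x2d, 0x0c, 0xd5, 0x90, 0xed, 0xbd]
t1 = [0xed, 0xbd, 0x3c, 0x87, 0x2d, 0x0c, 0xd5, 0x90]
t2 = [0x2d, 0xd5, 0x0c, 0x90, 0xd5, 0xed, 0x90, 0xbd]

RES = [0x2d, 0xd5, 0x0c, 0x90, 0xd5, 0xed, 0x90, 0xbd]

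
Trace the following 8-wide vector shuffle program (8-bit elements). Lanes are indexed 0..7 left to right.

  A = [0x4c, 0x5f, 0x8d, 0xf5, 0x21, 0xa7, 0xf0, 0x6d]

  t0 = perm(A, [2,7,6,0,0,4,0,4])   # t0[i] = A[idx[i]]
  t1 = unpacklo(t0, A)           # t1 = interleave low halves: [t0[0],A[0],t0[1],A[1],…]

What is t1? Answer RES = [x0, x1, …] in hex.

RES = [ 0x8d  0x4c  0x6d  0x5f  0xf0  0x8d  0x4c  0xf5 ]

t0 = [0x8d, 0x6d, 0xf0, 0x4c, 0x4c, 0x21, 0x4c, 0x21]
t1 = [0x8d, 0x4c, 0x6d, 0x5f, 0xf0, 0x8d, 0x4c, 0xf5]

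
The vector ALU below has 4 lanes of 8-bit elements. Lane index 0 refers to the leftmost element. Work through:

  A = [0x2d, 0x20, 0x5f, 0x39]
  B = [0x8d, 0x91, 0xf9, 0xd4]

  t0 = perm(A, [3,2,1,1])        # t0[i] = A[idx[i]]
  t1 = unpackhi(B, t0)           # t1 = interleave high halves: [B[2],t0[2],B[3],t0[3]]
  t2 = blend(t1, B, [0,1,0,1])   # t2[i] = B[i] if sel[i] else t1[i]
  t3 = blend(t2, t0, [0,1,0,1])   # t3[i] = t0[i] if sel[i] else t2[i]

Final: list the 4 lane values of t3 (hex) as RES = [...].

RES = [0xf9, 0x5f, 0xd4, 0x20]

→ t0 |39|5f|20|20|
→ t1 |f9|20|d4|20|
→ t2 |f9|91|d4|d4|
→ t3 |f9|5f|d4|20|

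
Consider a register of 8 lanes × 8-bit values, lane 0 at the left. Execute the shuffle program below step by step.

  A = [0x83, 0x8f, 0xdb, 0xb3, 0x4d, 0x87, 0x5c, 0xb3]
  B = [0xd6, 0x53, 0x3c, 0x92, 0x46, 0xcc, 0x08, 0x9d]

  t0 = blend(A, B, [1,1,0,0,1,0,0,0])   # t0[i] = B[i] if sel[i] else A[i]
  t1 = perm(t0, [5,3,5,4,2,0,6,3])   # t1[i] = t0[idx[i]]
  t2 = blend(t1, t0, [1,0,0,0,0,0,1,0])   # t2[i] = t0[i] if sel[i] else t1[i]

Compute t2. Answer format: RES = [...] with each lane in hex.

→ t0 |d6|53|db|b3|46|87|5c|b3|
→ t1 |87|b3|87|46|db|d6|5c|b3|
→ t2 |d6|b3|87|46|db|d6|5c|b3|

RES = [ 0xd6  0xb3  0x87  0x46  0xdb  0xd6  0x5c  0xb3 ]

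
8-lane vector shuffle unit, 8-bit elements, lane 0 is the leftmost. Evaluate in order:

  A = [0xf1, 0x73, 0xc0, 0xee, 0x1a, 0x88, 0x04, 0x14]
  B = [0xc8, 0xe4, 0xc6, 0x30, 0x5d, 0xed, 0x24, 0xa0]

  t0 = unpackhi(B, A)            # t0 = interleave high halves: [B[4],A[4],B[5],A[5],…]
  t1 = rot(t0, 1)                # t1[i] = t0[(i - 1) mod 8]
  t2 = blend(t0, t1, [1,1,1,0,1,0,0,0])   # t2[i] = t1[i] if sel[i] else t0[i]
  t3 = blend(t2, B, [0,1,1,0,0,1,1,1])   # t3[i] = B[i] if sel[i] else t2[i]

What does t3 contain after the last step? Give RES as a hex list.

RES = [0x14, 0xe4, 0xc6, 0x88, 0x88, 0xed, 0x24, 0xa0]

  t0: 5d 1a ed 88 24 04 a0 14
  t1: 14 5d 1a ed 88 24 04 a0
  t2: 14 5d 1a 88 88 04 a0 14
  t3: 14 e4 c6 88 88 ed 24 a0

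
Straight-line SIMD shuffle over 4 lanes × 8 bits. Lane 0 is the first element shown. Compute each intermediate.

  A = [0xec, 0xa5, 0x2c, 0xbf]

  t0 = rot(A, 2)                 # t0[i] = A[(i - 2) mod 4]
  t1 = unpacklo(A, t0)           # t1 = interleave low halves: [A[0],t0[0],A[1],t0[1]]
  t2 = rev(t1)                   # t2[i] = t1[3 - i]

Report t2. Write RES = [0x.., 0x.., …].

→ t0 |2c|bf|ec|a5|
→ t1 |ec|2c|a5|bf|
→ t2 |bf|a5|2c|ec|

RES = [0xbf, 0xa5, 0x2c, 0xec]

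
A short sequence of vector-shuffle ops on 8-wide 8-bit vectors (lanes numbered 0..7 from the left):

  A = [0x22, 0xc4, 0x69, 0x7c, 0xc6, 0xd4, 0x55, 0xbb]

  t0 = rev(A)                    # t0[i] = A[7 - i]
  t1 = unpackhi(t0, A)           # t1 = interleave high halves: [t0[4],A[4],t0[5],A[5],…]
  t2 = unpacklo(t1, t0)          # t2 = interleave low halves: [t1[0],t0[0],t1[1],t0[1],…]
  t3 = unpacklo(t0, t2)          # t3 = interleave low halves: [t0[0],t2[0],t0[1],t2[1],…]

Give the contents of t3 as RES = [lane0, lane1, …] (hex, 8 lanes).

→ t0 |bb|55|d4|c6|7c|69|c4|22|
→ t1 |7c|c6|69|d4|c4|55|22|bb|
→ t2 |7c|bb|c6|55|69|d4|d4|c6|
→ t3 |bb|7c|55|bb|d4|c6|c6|55|

RES = [0xbb, 0x7c, 0x55, 0xbb, 0xd4, 0xc6, 0xc6, 0x55]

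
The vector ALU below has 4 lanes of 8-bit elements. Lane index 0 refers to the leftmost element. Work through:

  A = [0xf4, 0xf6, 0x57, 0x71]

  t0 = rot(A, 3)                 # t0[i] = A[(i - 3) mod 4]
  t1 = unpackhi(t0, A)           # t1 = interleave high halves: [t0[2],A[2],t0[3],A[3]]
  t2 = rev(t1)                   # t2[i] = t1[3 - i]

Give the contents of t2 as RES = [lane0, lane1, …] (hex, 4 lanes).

  t0: f6 57 71 f4
  t1: 71 57 f4 71
  t2: 71 f4 57 71

RES = [0x71, 0xf4, 0x57, 0x71]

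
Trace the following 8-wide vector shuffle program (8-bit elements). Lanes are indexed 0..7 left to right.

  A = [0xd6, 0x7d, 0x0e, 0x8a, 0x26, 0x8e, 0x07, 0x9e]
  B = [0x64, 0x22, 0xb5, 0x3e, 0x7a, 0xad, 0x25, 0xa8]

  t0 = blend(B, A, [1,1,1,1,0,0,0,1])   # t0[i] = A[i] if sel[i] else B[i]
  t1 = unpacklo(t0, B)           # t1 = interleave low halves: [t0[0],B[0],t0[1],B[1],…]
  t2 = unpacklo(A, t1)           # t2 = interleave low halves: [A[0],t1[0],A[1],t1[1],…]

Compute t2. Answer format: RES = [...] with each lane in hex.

→ t0 |d6|7d|0e|8a|7a|ad|25|9e|
→ t1 |d6|64|7d|22|0e|b5|8a|3e|
→ t2 |d6|d6|7d|64|0e|7d|8a|22|

RES = [0xd6, 0xd6, 0x7d, 0x64, 0x0e, 0x7d, 0x8a, 0x22]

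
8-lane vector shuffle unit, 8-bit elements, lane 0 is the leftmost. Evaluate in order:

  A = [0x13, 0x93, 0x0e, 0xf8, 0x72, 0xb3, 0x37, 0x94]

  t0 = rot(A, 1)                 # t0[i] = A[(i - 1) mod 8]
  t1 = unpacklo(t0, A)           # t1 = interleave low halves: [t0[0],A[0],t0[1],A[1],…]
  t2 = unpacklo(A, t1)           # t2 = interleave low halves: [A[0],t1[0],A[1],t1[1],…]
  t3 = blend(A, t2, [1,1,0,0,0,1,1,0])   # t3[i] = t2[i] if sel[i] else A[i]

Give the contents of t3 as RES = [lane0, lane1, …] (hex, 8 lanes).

RES = [0x13, 0x94, 0x0e, 0xf8, 0x72, 0x13, 0xf8, 0x94]

  t0: 94 13 93 0e f8 72 b3 37
  t1: 94 13 13 93 93 0e 0e f8
  t2: 13 94 93 13 0e 13 f8 93
  t3: 13 94 0e f8 72 13 f8 94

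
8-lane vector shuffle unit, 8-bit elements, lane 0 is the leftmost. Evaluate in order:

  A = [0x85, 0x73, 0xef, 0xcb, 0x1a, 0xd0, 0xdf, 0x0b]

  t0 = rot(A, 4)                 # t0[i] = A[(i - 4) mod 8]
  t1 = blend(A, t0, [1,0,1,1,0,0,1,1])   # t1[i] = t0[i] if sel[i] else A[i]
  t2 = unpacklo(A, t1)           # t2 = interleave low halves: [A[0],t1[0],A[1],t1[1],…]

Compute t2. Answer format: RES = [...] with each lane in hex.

RES = [0x85, 0x1a, 0x73, 0x73, 0xef, 0xdf, 0xcb, 0x0b]

t0 = [0x1a, 0xd0, 0xdf, 0x0b, 0x85, 0x73, 0xef, 0xcb]
t1 = [0x1a, 0x73, 0xdf, 0x0b, 0x1a, 0xd0, 0xef, 0xcb]
t2 = [0x85, 0x1a, 0x73, 0x73, 0xef, 0xdf, 0xcb, 0x0b]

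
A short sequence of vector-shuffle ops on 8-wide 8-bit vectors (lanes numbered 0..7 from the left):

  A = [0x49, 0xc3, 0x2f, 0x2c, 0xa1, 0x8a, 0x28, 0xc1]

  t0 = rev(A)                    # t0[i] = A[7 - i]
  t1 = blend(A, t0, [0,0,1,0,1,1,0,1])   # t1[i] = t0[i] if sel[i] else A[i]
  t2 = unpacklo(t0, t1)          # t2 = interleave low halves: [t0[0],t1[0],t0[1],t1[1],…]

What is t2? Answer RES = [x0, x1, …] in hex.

RES = [0xc1, 0x49, 0x28, 0xc3, 0x8a, 0x8a, 0xa1, 0x2c]

  t0: c1 28 8a a1 2c 2f c3 49
  t1: 49 c3 8a 2c 2c 2f 28 49
  t2: c1 49 28 c3 8a 8a a1 2c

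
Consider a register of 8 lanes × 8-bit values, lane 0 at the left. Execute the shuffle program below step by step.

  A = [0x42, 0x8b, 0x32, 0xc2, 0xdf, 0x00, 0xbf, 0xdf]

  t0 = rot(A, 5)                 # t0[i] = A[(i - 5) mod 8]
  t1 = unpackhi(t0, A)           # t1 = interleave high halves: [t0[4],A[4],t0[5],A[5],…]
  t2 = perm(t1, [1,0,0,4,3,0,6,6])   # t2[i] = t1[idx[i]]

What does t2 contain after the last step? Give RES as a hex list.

→ t0 |c2|df|00|bf|df|42|8b|32|
→ t1 |df|df|42|00|8b|bf|32|df|
→ t2 |df|df|df|8b|00|df|32|32|

RES = [0xdf, 0xdf, 0xdf, 0x8b, 0x00, 0xdf, 0x32, 0x32]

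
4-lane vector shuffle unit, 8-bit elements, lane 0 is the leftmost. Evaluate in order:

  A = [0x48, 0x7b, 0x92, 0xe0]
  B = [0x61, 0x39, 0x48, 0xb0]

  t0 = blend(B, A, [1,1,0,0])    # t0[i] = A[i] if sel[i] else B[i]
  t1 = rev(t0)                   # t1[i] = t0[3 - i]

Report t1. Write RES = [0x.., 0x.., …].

RES = [ 0xb0  0x48  0x7b  0x48 ]

t0 = [0x48, 0x7b, 0x48, 0xb0]
t1 = [0xb0, 0x48, 0x7b, 0x48]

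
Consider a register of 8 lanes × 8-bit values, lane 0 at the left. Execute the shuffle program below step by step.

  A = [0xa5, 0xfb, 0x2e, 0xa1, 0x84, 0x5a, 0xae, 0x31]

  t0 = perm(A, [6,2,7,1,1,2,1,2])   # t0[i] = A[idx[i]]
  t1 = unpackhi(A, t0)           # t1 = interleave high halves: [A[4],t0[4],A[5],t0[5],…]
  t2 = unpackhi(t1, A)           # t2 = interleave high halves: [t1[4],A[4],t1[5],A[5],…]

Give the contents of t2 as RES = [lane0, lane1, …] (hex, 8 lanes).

→ t0 |ae|2e|31|fb|fb|2e|fb|2e|
→ t1 |84|fb|5a|2e|ae|fb|31|2e|
→ t2 |ae|84|fb|5a|31|ae|2e|31|

RES = [0xae, 0x84, 0xfb, 0x5a, 0x31, 0xae, 0x2e, 0x31]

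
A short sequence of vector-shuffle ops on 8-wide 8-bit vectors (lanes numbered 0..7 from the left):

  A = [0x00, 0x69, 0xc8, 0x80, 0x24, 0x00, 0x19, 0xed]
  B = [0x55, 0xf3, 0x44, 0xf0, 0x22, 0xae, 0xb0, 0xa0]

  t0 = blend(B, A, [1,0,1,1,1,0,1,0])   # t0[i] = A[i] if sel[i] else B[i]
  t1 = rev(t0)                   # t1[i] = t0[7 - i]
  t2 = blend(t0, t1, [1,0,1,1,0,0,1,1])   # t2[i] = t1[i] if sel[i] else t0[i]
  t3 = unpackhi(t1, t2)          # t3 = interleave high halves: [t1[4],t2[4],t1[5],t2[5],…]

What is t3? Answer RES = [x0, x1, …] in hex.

  t0: 00 f3 c8 80 24 ae 19 a0
  t1: a0 19 ae 24 80 c8 f3 00
  t2: a0 f3 ae 24 24 ae f3 00
  t3: 80 24 c8 ae f3 f3 00 00

RES = [ 0x80  0x24  0xc8  0xae  0xf3  0xf3  0x00  0x00 ]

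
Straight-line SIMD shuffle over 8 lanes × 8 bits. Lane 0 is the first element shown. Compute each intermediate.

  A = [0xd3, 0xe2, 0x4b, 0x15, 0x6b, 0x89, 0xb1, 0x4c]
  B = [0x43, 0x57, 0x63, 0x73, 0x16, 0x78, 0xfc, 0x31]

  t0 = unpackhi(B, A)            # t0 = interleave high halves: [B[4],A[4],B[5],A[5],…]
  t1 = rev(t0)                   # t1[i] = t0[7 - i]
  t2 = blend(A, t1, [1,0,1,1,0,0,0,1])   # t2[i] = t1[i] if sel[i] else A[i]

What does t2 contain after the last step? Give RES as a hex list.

t0 = [0x16, 0x6b, 0x78, 0x89, 0xfc, 0xb1, 0x31, 0x4c]
t1 = [0x4c, 0x31, 0xb1, 0xfc, 0x89, 0x78, 0x6b, 0x16]
t2 = [0x4c, 0xe2, 0xb1, 0xfc, 0x6b, 0x89, 0xb1, 0x16]

RES = [ 0x4c  0xe2  0xb1  0xfc  0x6b  0x89  0xb1  0x16 ]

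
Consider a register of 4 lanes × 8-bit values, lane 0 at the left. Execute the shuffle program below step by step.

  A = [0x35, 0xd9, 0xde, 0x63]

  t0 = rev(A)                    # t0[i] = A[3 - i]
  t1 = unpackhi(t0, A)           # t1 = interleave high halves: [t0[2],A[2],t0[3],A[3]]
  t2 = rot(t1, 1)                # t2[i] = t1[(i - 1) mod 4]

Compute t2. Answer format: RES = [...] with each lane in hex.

→ t0 |63|de|d9|35|
→ t1 |d9|de|35|63|
→ t2 |63|d9|de|35|

RES = [ 0x63  0xd9  0xde  0x35 ]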